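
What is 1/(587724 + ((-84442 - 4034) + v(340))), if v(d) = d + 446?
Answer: 1/500034 ≈ 1.9999e-6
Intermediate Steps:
v(d) = 446 + d
1/(587724 + ((-84442 - 4034) + v(340))) = 1/(587724 + ((-84442 - 4034) + (446 + 340))) = 1/(587724 + (-88476 + 786)) = 1/(587724 - 87690) = 1/500034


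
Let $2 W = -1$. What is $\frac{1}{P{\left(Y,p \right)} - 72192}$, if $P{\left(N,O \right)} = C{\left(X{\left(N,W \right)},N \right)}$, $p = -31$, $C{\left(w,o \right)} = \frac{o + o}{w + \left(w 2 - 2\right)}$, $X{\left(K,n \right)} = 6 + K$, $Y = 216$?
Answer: $- \frac{83}{5991882} \approx -1.3852 \cdot 10^{-5}$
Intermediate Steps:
$W = - \frac{1}{2}$ ($W = \frac{1}{2} \left(-1\right) = - \frac{1}{2} \approx -0.5$)
$C{\left(w,o \right)} = \frac{2 o}{-2 + 3 w}$ ($C{\left(w,o \right)} = \frac{2 o}{w + \left(2 w - 2\right)} = \frac{2 o}{w + \left(-2 + 2 w\right)} = \frac{2 o}{-2 + 3 w}$)
$P{\left(N,O \right)} = \frac{2 N}{16 + 3 N}$ ($P{\left(N,O \right)} = \frac{2 N}{-2 + 3 \left(6 + N\right)} = \frac{2 N}{-2 + \left(18 + 3 N\right)} = \frac{2 N}{16 + 3 N}$)
$\frac{1}{P{\left(Y,p \right)} - 72192} = \frac{1}{2 \cdot 216 \frac{1}{16 + 3 \cdot 216} - 72192} = \frac{1}{2 \cdot 216 \frac{1}{16 + 648} - 72192} = \frac{1}{2 \cdot 216 \cdot \frac{1}{664} - 72192} = \frac{1}{\frac{54}{83} - 72192} = \frac{1}{- \frac{5991882}{83}} = - \frac{83}{5991882}$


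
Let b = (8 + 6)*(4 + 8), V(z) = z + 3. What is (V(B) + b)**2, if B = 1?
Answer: 29584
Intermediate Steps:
V(z) = 3 + z
b = 168 (b = 14*12 = 168)
(V(B) + b)**2 = ((3 + 1) + 168)**2 = (4 + 168)**2 = 172**2 = 29584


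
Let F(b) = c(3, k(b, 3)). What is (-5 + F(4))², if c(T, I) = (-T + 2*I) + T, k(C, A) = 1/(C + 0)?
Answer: 81/4 ≈ 20.250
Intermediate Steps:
k(C, A) = 1/C
c(T, I) = 2*I
F(b) = 2/b
(-5 + F(4))² = (-5 + 2/4)² = (-5 + 2*(¼))² = (-5 + ½)² = (-9/2)² = 81/4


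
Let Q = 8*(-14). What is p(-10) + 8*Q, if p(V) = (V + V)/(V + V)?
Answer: -895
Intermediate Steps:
Q = -112
p(V) = 1 (p(V) = (2*V)/((2*V)) = (2*V)*(1/(2*V)) = 1)
p(-10) + 8*Q = 1 + 8*(-112) = 1 - 896 = -895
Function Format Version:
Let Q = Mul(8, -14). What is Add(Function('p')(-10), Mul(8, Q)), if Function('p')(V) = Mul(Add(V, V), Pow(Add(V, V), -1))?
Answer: -895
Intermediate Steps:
Q = -112
Function('p')(V) = 1 (Function('p')(V) = Mul(Mul(2, V), Pow(Mul(2, V), -1)) = Mul(Mul(2, V), Mul(Rational(1, 2), Pow(V, -1))) = 1)
Add(Function('p')(-10), Mul(8, Q)) = Add(1, Mul(8, -112)) = Add(1, -896) = -895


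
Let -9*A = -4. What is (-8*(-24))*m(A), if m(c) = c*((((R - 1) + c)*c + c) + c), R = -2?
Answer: -5120/243 ≈ -21.070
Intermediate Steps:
A = 4/9 (A = -1/9*(-4) = 4/9 ≈ 0.44444)
m(c) = c*(2*c + c*(-3 + c)) (m(c) = c*((((-2 - 1) + c)*c + c) + c) = c*(((-3 + c)*c + c) + c) = c*((c*(-3 + c) + c) + c) = c*((c + c*(-3 + c)) + c) = c*(2*c + c*(-3 + c)))
(-8*(-24))*m(A) = (-8*(-24))*((4/9)**2*(-1 + 4/9)) = 192*((16/81)*(-5/9)) = 192*(-80/729) = -5120/243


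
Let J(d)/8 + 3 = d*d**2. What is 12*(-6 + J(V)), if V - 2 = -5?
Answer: -2952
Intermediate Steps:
V = -3 (V = 2 - 5 = -3)
J(d) = -24 + 8*d**3 (J(d) = -24 + 8*(d*d**2) = -24 + 8*d**3)
12*(-6 + J(V)) = 12*(-6 + (-24 + 8*(-3)**3)) = 12*(-6 + (-24 + 8*(-27))) = 12*(-6 + (-24 - 216)) = 12*(-6 - 240) = 12*(-246) = -2952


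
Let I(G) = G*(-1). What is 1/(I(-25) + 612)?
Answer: 1/637 ≈ 0.0015699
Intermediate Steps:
I(G) = -G
1/(I(-25) + 612) = 1/(-1*(-25) + 612) = 1/(25 + 612) = 1/637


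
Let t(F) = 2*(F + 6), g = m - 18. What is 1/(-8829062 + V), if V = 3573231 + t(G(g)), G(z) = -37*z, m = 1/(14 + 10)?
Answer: -12/63053881 ≈ -1.9031e-7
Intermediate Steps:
m = 1/24 ≈ 0.041667
g = -431/24 (g = 1/24 - 18 = -431/24 ≈ -17.958)
t(F) = 12 + 2*F (t(F) = 2*(6 + F) = 12 + 2*F)
V = 42894863/12 (V = 3573231 + (12 + 2*(-37*(-431/24))) = 3573231 + (12 + 2*(15947/24)) = 3573231 + (12 + 15947/12) = 3573231 + 16091/12 = 42894863/12 ≈ 3.5746e+6)
1/(-8829062 + V) = 1/(-8829062 + 42894863/12) = 1/(-63053881/12) = -12/63053881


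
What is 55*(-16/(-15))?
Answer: 176/3 ≈ 58.667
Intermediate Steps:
55*(-16/(-15)) = 55*(-16*(-1/15)) = 55*(16/15) = 176/3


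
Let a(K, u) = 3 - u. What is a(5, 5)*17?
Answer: -34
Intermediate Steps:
a(5, 5)*17 = (3 - 1*5)*17 = (3 - 5)*17 = -2*17 = -34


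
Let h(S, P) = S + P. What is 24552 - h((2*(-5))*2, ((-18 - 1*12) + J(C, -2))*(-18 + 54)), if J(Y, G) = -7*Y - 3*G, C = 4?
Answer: 26444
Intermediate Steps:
h(S, P) = P + S
24552 - h((2*(-5))*2, ((-18 - 1*12) + J(C, -2))*(-18 + 54)) = 24552 - (((-18 - 1*12) + (-7*4 - 3*(-2)))*(-18 + 54) + (2*(-5))*2) = 24552 - (((-18 - 12) + (-28 + 6))*36 - 10*2) = 24552 - ((-30 - 22)*36 - 20) = 24552 - (-52*36 - 20) = 24552 - (-1872 - 20) = 24552 - 1*(-1892) = 24552 + 1892 = 26444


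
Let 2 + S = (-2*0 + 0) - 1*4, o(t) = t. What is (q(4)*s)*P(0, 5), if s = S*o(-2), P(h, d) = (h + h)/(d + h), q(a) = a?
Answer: 0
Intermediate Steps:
S = -6 (S = -2 + ((-2*0 + 0) - 1*4) = -2 + ((0 + 0) - 4) = -2 + (0 - 4) = -2 - 4 = -6)
P(h, d) = 2*h/(d + h) (P(h, d) = (2*h)/(d + h) = 2*h/(d + h))
s = 12 (s = -6*(-2) = 12)
(q(4)*s)*P(0, 5) = (4*12)*(2*0/(5 + 0)) = 48*(2*0/5) = 48*(2*0*(⅕)) = 48*0 = 0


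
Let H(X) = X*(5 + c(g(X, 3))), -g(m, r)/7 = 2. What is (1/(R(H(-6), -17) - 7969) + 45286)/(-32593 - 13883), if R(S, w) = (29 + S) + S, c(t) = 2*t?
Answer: -347071903/356192064 ≈ -0.97440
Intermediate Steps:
g(m, r) = -14 (g(m, r) = -7*2 = -14)
H(X) = -23*X (H(X) = X*(5 + 2*(-14)) = X*(5 - 28) = X*(-23) = -23*X)
R(S, w) = 29 + 2*S
(1/(R(H(-6), -17) - 7969) + 45286)/(-32593 - 13883) = (1/((29 + 2*(-23*(-6))) - 7969) + 45286)/(-32593 - 13883) = (1/((29 + 2*138) - 7969) + 45286)/(-46476) = (1/((29 + 276) - 7969) + 45286)*(-1/46476) = (1/(305 - 7969) + 45286)*(-1/46476) = (1/(-7664) + 45286)*(-1/46476) = (-1/7664 + 45286)*(-1/46476) = (347071903/7664)*(-1/46476) = -347071903/356192064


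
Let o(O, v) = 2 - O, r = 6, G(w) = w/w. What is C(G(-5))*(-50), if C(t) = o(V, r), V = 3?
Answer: 50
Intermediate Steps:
G(w) = 1
C(t) = -1 (C(t) = 2 - 1*3 = 2 - 3 = -1)
C(G(-5))*(-50) = -1*(-50) = 50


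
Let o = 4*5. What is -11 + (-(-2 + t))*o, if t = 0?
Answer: 29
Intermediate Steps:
o = 20
-11 + (-(-2 + t))*o = -11 - (-2 + 0)*20 = -11 - 1*(-2)*20 = -11 + 2*20 = -11 + 40 = 29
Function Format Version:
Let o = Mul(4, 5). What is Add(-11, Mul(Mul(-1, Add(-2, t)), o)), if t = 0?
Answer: 29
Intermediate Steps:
o = 20
Add(-11, Mul(Mul(-1, Add(-2, t)), o)) = Add(-11, Mul(Mul(-1, Add(-2, 0)), 20)) = Add(-11, Mul(Mul(-1, -2), 20)) = Add(-11, Mul(2, 20)) = Add(-11, 40) = 29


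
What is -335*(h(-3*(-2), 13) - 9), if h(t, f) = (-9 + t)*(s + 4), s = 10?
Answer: 17085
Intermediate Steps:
h(t, f) = -126 + 14*t (h(t, f) = (-9 + t)*(10 + 4) = (-9 + t)*14 = -126 + 14*t)
-335*(h(-3*(-2), 13) - 9) = -335*((-126 + 14*(-3*(-2))) - 9) = -335*((-126 + 14*6) - 9) = -335*((-126 + 84) - 9) = -335*(-42 - 9) = -335*(-51) = 17085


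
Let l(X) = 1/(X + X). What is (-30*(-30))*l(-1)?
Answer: -450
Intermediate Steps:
l(X) = 1/(2*X)
(-30*(-30))*l(-1) = (-30*(-30))*((½)/(-1)) = 900*((½)*(-1)) = 900*(-½) = -450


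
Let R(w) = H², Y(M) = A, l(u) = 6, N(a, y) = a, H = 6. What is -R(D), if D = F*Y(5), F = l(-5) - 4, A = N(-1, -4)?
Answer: -36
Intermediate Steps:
A = -1
F = 2 (F = 6 - 4 = 2)
Y(M) = -1
D = -2 (D = 2*(-1) = -2)
R(w) = 36 (R(w) = 6² = 36)
-R(D) = -1*36 = -36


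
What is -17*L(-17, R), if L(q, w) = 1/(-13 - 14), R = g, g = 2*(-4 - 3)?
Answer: 17/27 ≈ 0.62963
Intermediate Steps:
g = -14 (g = 2*(-7) = -14)
R = -14
L(q, w) = -1/27 (L(q, w) = 1/(-27) = -1/27)
-17*L(-17, R) = -17*(-1/27) = 17/27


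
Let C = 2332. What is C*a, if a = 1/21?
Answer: 2332/21 ≈ 111.05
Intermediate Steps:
a = 1/21 ≈ 0.047619
C*a = 2332*(1/21) = 2332/21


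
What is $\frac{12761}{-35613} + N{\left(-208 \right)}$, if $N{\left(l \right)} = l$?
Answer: $- \frac{7420265}{35613} \approx -208.36$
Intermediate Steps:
$\frac{12761}{-35613} + N{\left(-208 \right)} = \frac{12761}{-35613} - 208 = 12761 \left(- \frac{1}{35613}\right) - 208 = - \frac{12761}{35613} - 208 = - \frac{7420265}{35613}$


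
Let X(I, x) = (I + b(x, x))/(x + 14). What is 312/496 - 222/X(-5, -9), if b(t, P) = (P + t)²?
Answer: -56379/19778 ≈ -2.8506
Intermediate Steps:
X(I, x) = (I + 4*x²)/(14 + x) (X(I, x) = (I + (x + x)²)/(x + 14) = (I + (2*x)²)/(14 + x) = (I + 4*x²)/(14 + x))
312/496 - 222/X(-5, -9) = 312/496 - 222*(14 - 9)/(-5 + 4*(-9)²) = 312*(1/496) - 222*5/(-5 + 4*81) = 39/62 - 222*5/(-5 + 324) = 39/62 - 222/((⅕)*319) = 39/62 - 222/319/5 = 39/62 - 222*5/319 = 39/62 - 1110/319 = -56379/19778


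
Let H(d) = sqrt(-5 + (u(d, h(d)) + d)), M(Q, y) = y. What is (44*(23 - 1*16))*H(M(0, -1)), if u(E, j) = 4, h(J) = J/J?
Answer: 308*I*sqrt(2) ≈ 435.58*I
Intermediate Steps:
h(J) = 1
H(d) = sqrt(-1 + d) (H(d) = sqrt(-5 + (4 + d)) = sqrt(-1 + d))
(44*(23 - 1*16))*H(M(0, -1)) = (44*(23 - 1*16))*sqrt(-1 - 1) = (44*(23 - 16))*sqrt(-2) = (44*7)*(I*sqrt(2)) = 308*(I*sqrt(2)) = 308*I*sqrt(2)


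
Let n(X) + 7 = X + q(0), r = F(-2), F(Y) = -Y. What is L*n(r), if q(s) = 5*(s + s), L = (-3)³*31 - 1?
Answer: 4190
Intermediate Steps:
L = -838 (L = -27*31 - 1 = -837 - 1 = -838)
q(s) = 10*s (q(s) = 5*(2*s) = 10*s)
r = 2 (r = -1*(-2) = 2)
n(X) = -7 + X (n(X) = -7 + (X + 10*0) = -7 + (X + 0) = -7 + X)
L*n(r) = -838*(-7 + 2) = -838*(-5) = 4190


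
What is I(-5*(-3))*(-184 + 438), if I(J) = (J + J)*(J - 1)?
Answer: 106680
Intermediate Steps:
I(J) = 2*J*(-1 + J) (I(J) = (2*J)*(-1 + J) = 2*J*(-1 + J))
I(-5*(-3))*(-184 + 438) = (2*(-5*(-3))*(-1 - 5*(-3)))*(-184 + 438) = (2*15*(-1 + 15))*254 = (2*15*14)*254 = 420*254 = 106680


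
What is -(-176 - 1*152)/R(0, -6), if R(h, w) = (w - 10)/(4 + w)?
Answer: 41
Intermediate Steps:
R(h, w) = (-10 + w)/(4 + w)
-(-176 - 1*152)/R(0, -6) = -(-176 - 1*152)/((-10 - 6)/(4 - 6)) = -(-176 - 152)/(-16/(-2)) = -(-328)/((-½*(-16))) = -(-328)/8 = -1*(-41) = 41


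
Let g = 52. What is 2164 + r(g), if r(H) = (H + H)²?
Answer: 12980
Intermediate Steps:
r(H) = 4*H² (r(H) = (2*H)² = 4*H²)
2164 + r(g) = 2164 + 4*52² = 2164 + 4*2704 = 2164 + 10816 = 12980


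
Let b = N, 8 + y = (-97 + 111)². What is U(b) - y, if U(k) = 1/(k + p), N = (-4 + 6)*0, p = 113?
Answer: -21243/113 ≈ -187.99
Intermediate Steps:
N = 0 (N = 2*0 = 0)
y = 188 (y = -8 + (-97 + 111)² = -8 + 14² = -8 + 196 = 188)
b = 0
U(k) = 1/(113 + k) (U(k) = 1/(k + 113) = 1/(113 + k))
U(b) - y = 1/(113 + 0) - 1*188 = 1/113 - 188 = -21243/113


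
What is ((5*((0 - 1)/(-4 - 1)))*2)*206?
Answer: 412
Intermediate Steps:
((5*((0 - 1)/(-4 - 1)))*2)*206 = ((5*(-1/(-5)))*2)*206 = ((5*(-1*(-⅕)))*2)*206 = ((5*(⅕))*2)*206 = (1*2)*206 = 2*206 = 412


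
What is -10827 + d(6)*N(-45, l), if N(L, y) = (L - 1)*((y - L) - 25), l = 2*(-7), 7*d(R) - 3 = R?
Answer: -78273/7 ≈ -11182.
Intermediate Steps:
d(R) = 3/7 + R/7
l = -14
N(L, y) = (-1 + L)*(-25 + y - L)
-10827 + d(6)*N(-45, l) = -10827 + (3/7 + (⅐)*6)*(25 - 1*(-14) - 1*(-45)² - 24*(-45) - 45*(-14)) = -10827 + (3/7 + 6/7)*(25 + 14 - 1*2025 + 1080 + 630) = -10827 + 9*(25 + 14 - 2025 + 1080 + 630)/7 = -10827 + (9/7)*(-276) = -10827 - 2484/7 = -78273/7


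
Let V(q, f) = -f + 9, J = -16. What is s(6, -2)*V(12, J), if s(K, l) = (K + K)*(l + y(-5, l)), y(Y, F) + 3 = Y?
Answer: -3000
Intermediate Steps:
y(Y, F) = -3 + Y
s(K, l) = 2*K*(-8 + l) (s(K, l) = (K + K)*(l + (-3 - 5)) = (2*K)*(l - 8) = (2*K)*(-8 + l) = 2*K*(-8 + l))
V(q, f) = 9 - f
s(6, -2)*V(12, J) = (2*6*(-8 - 2))*(9 - 1*(-16)) = (2*6*(-10))*(9 + 16) = -120*25 = -3000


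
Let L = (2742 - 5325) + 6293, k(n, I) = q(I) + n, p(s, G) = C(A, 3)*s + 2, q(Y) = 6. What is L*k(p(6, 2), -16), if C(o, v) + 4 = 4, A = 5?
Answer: 29680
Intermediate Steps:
C(o, v) = 0 (C(o, v) = -4 + 4 = 0)
p(s, G) = 2 (p(s, G) = 0*s + 2 = 0 + 2 = 2)
k(n, I) = 6 + n
L = 3710 (L = -2583 + 6293 = 3710)
L*k(p(6, 2), -16) = 3710*(6 + 2) = 3710*8 = 29680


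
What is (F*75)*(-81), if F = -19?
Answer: 115425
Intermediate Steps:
(F*75)*(-81) = -19*75*(-81) = -1425*(-81) = 115425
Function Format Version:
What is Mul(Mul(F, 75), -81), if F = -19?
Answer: 115425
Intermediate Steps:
Mul(Mul(F, 75), -81) = Mul(Mul(-19, 75), -81) = Mul(-1425, -81) = 115425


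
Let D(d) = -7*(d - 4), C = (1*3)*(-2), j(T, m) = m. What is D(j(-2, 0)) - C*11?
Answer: 94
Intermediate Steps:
C = -6 (C = 3*(-2) = -6)
D(d) = 28 - 7*d (D(d) = -7*(-4 + d) = 28 - 7*d)
D(j(-2, 0)) - C*11 = (28 - 7*0) - 1*(-6)*11 = (28 + 0) + 6*11 = 28 + 66 = 94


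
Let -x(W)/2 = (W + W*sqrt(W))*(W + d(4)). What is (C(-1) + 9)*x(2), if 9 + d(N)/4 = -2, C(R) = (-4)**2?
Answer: 4200 + 4200*sqrt(2) ≈ 10140.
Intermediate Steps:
C(R) = 16
d(N) = -44 (d(N) = -36 + 4*(-2) = -36 - 8 = -44)
x(W) = -2*(-44 + W)*(W + W**(3/2)) (x(W) = -2*(W + W*sqrt(W))*(W - 44) = -2*(W + W**(3/2))*(-44 + W) = -2*(-44 + W)*(W + W**(3/2)))
(C(-1) + 9)*x(2) = (16 + 9)*(-2*2**2 - 8*sqrt(2) + 88*2 + 88*2**(3/2)) = 25*(-2*4 - 8*sqrt(2) + 176 + 88*(2*sqrt(2))) = 25*(-8 - 8*sqrt(2) + 176 + 176*sqrt(2)) = 25*(168 + 168*sqrt(2)) = 4200 + 4200*sqrt(2)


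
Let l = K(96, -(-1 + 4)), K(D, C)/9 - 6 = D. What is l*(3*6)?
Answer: 16524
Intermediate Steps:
K(D, C) = 54 + 9*D
l = 918 (l = 54 + 9*96 = 54 + 864 = 918)
l*(3*6) = 918*(3*6) = 918*18 = 16524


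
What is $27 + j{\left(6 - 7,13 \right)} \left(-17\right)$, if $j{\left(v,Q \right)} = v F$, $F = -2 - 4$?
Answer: $-75$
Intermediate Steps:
$F = -6$
$j{\left(v,Q \right)} = - 6 v$ ($j{\left(v,Q \right)} = v \left(-6\right) = - 6 v$)
$27 + j{\left(6 - 7,13 \right)} \left(-17\right) = 27 + - 6 \left(6 - 7\right) \left(-17\right) = 27 + \left(-6\right) \left(-1\right) \left(-17\right) = 27 + 6 \left(-17\right) = 27 - 102 = -75$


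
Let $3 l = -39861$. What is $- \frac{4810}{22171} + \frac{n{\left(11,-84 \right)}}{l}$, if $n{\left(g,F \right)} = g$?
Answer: $- \frac{64154351}{294586077} \approx -0.21778$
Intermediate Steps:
$l = -13287$ ($l = \frac{1}{3} \left(-39861\right) = -13287$)
$- \frac{4810}{22171} + \frac{n{\left(11,-84 \right)}}{l} = - \frac{4810}{22171} + \frac{11}{-13287} = \left(-4810\right) \frac{1}{22171} + 11 \left(- \frac{1}{13287}\right) = - \frac{4810}{22171} - \frac{11}{13287} = - \frac{64154351}{294586077}$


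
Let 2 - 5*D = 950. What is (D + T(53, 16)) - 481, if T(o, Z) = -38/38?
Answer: -3358/5 ≈ -671.60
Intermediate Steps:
T(o, Z) = -1 (T(o, Z) = -38*1/38 = -1)
D = -948/5 (D = ⅖ - ⅕*950 = ⅖ - 190 = -948/5 ≈ -189.60)
(D + T(53, 16)) - 481 = (-948/5 - 1) - 481 = -953/5 - 481 = -3358/5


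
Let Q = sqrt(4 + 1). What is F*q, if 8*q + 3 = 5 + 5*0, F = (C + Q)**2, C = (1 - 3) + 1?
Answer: 3/2 - sqrt(5)/2 ≈ 0.38197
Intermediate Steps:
C = -1 (C = -2 + 1 = -1)
Q = sqrt(5) ≈ 2.2361
F = (-1 + sqrt(5))**2 ≈ 1.5279
q = 1/4 (q = -3/8 + (5 + 5*0)/8 = -3/8 + (5 + 0)/8 = -3/8 + (1/8)*5 = -3/8 + 5/8 = 1/4 ≈ 0.25000)
F*q = (1 - sqrt(5))**2*(1/4) = (1 - sqrt(5))**2/4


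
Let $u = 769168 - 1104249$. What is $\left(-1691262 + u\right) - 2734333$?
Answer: $-4760676$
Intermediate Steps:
$u = -335081$
$\left(-1691262 + u\right) - 2734333 = \left(-1691262 - 335081\right) - 2734333 = -2026343 - 2734333 = -4760676$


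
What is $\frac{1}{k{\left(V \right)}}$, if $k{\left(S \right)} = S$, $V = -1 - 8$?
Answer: $- \frac{1}{9} \approx -0.11111$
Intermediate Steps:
$V = -9$
$\frac{1}{k{\left(V \right)}} = \frac{1}{-9} = - \frac{1}{9}$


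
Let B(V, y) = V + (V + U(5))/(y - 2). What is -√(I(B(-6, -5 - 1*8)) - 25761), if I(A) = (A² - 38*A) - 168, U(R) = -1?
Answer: -I*√5779826/15 ≈ -160.28*I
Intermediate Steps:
B(V, y) = V + (-1 + V)/(-2 + y) (B(V, y) = V + (V - 1)/(y - 2) = V + (-1 + V)/(-2 + y))
I(A) = -168 + A² - 38*A
-√(I(B(-6, -5 - 1*8)) - 25761) = -√((-168 + ((-1 - 1*(-6) - 6*(-5 - 1*8))/(-2 + (-5 - 1*8)))² - 38*(-1 - 1*(-6) - 6*(-5 - 1*8))/(-2 + (-5 - 1*8))) - 25761) = -√((-168 + ((-1 + 6 - 6*(-5 - 8))/(-2 + (-5 - 8)))² - 38*(-1 + 6 - 6*(-5 - 8))/(-2 + (-5 - 8))) - 25761) = -√((-168 + ((-1 + 6 - 6*(-13))/(-2 - 13))² - 38*(-1 + 6 - 6*(-13))/(-2 - 13)) - 25761) = -√((-168 + ((-1 + 6 + 78)/(-15))² - 38*(-1 + 6 + 78)/(-15)) - 25761) = -√((-168 + (-1/15*83)² - (-38)*83/15) - 25761) = -√((-168 + (-83/15)² - 38*(-83/15)) - 25761) = -√((-168 + 6889/225 + 3154/15) - 25761) = -√(16399/225 - 25761) = -√(-5779826/225) = -I*√5779826/15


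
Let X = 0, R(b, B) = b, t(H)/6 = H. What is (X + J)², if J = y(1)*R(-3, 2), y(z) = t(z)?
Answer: 324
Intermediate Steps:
t(H) = 6*H
y(z) = 6*z
J = -18 (J = (6*1)*(-3) = 6*(-3) = -18)
(X + J)² = (0 - 18)² = (-18)² = 324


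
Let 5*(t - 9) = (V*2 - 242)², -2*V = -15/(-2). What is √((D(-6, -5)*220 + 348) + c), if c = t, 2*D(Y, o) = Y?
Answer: √1214705/10 ≈ 110.21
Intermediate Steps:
V = -15/4 (V = -(-15)/(2*(-2)) = -(-15)*(-1)/(2*2) = -½*15/2 = -15/4 ≈ -3.7500)
D(Y, o) = Y/2
t = 249181/20 (t = 9 + (-15/4*2 - 242)²/5 = 9 + (-15/2 - 242)²/5 = 9 + (-499/2)²/5 = 9 + (⅕)*(249001/4) = 9 + 249001/20 = 249181/20 ≈ 12459.)
c = 249181/20 ≈ 12459.
√((D(-6, -5)*220 + 348) + c) = √((((½)*(-6))*220 + 348) + 249181/20) = √((-3*220 + 348) + 249181/20) = √((-660 + 348) + 249181/20) = √(-312 + 249181/20) = √(242941/20) = √1214705/10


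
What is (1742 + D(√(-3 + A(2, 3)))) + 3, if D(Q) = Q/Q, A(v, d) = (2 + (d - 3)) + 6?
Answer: 1746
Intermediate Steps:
A(v, d) = 5 + d (A(v, d) = (2 + (-3 + d)) + 6 = (-1 + d) + 6 = 5 + d)
D(Q) = 1
(1742 + D(√(-3 + A(2, 3)))) + 3 = (1742 + 1) + 3 = 1743 + 3 = 1746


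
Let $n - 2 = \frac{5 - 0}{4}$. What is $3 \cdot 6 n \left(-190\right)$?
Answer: $-11115$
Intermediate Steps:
$n = \frac{13}{4}$ ($n = 2 + \frac{5 - 0}{4} = 2 + \left(5 + 0\right) \frac{1}{4} = 2 + 5 \cdot \frac{1}{4} = 2 + \frac{5}{4} = \frac{13}{4} \approx 3.25$)
$3 \cdot 6 n \left(-190\right) = 3 \cdot 6 \cdot \frac{13}{4} \left(-190\right) = 18 \cdot \frac{13}{4} \left(-190\right) = \frac{117}{2} \left(-190\right) = -11115$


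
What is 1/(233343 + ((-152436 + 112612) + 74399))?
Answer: 1/267918 ≈ 3.7325e-6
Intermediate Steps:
1/(233343 + ((-152436 + 112612) + 74399)) = 1/(233343 + (-39824 + 74399)) = 1/(233343 + 34575) = 1/267918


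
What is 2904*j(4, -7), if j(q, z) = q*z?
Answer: -81312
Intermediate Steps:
2904*j(4, -7) = 2904*(4*(-7)) = 2904*(-28) = -81312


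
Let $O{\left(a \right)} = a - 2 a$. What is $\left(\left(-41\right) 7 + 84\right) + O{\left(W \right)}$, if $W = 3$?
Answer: $-206$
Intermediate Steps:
$O{\left(a \right)} = - a$
$\left(\left(-41\right) 7 + 84\right) + O{\left(W \right)} = \left(\left(-41\right) 7 + 84\right) - 3 = \left(-287 + 84\right) - 3 = -203 - 3 = -206$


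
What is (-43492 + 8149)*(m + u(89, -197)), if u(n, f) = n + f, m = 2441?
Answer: -82455219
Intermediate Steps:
u(n, f) = f + n
(-43492 + 8149)*(m + u(89, -197)) = (-43492 + 8149)*(2441 + (-197 + 89)) = -35343*(2441 - 108) = -35343*2333 = -82455219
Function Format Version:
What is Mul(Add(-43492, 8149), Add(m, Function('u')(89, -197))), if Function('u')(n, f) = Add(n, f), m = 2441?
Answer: -82455219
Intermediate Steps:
Function('u')(n, f) = Add(f, n)
Mul(Add(-43492, 8149), Add(m, Function('u')(89, -197))) = Mul(Add(-43492, 8149), Add(2441, Add(-197, 89))) = Mul(-35343, Add(2441, -108)) = Mul(-35343, 2333) = -82455219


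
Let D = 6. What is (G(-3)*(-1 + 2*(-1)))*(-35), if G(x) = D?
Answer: 630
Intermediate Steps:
G(x) = 6
(G(-3)*(-1 + 2*(-1)))*(-35) = (6*(-1 + 2*(-1)))*(-35) = (6*(-1 - 2))*(-35) = (6*(-3))*(-35) = -18*(-35) = 630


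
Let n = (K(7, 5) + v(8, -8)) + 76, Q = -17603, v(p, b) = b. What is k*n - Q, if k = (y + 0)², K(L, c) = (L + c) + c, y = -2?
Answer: 17943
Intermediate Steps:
K(L, c) = L + 2*c
k = 4 (k = (-2 + 0)² = (-2)² = 4)
n = 85 (n = ((7 + 2*5) - 8) + 76 = ((7 + 10) - 8) + 76 = (17 - 8) + 76 = 9 + 76 = 85)
k*n - Q = 4*85 - 1*(-17603) = 340 + 17603 = 17943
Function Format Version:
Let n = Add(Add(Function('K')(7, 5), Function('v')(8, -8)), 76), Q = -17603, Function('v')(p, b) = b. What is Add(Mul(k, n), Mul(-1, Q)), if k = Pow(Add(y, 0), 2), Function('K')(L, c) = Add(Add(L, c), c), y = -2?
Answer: 17943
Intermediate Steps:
Function('K')(L, c) = Add(L, Mul(2, c))
k = 4 (k = Pow(Add(-2, 0), 2) = Pow(-2, 2) = 4)
n = 85 (n = Add(Add(Add(7, Mul(2, 5)), -8), 76) = Add(Add(Add(7, 10), -8), 76) = Add(Add(17, -8), 76) = Add(9, 76) = 85)
Add(Mul(k, n), Mul(-1, Q)) = Add(Mul(4, 85), Mul(-1, -17603)) = Add(340, 17603) = 17943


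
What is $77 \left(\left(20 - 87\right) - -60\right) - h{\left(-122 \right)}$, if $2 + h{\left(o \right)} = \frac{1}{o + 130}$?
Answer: $- \frac{4297}{8} \approx -537.13$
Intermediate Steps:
$h{\left(o \right)} = -2 + \frac{1}{130 + o}$ ($h{\left(o \right)} = -2 + \frac{1}{o + 130} = -2 + \frac{1}{130 + o}$)
$77 \left(\left(20 - 87\right) - -60\right) - h{\left(-122 \right)} = 77 \left(\left(20 - 87\right) - -60\right) - \frac{-259 - -244}{130 - 122} = 77 \left(-67 + 60\right) - \frac{-259 + 244}{8} = 77 \left(-7\right) - \frac{1}{8} \left(-15\right) = -539 - - \frac{15}{8} = -539 + \frac{15}{8} = - \frac{4297}{8}$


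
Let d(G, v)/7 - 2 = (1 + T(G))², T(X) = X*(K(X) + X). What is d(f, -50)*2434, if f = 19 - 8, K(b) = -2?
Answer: 170414076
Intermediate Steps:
T(X) = X*(-2 + X)
f = 11
d(G, v) = 14 + 7*(1 + G*(-2 + G))²
d(f, -50)*2434 = (14 + 7*(1 + 11*(-2 + 11))²)*2434 = (14 + 7*(1 + 11*9)²)*2434 = (14 + 7*(1 + 99)²)*2434 = (14 + 7*100²)*2434 = (14 + 7*10000)*2434 = (14 + 70000)*2434 = 70014*2434 = 170414076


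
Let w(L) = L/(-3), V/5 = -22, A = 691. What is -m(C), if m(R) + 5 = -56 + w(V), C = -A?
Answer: 73/3 ≈ 24.333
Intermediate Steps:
V = -110 (V = 5*(-22) = -110)
w(L) = -L/3 (w(L) = L*(-⅓) = -L/3)
C = -691 (C = -1*691 = -691)
m(R) = -73/3 (m(R) = -5 + (-56 - ⅓*(-110)) = -5 + (-56 + 110/3) = -5 - 58/3 = -73/3)
-m(C) = -1*(-73/3) = 73/3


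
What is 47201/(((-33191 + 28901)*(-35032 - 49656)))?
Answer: 4291/33028320 ≈ 0.00012992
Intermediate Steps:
47201/(((-33191 + 28901)*(-35032 - 49656))) = 47201/((-4290*(-84688))) = 47201/363311520 = 47201*(1/363311520) = 4291/33028320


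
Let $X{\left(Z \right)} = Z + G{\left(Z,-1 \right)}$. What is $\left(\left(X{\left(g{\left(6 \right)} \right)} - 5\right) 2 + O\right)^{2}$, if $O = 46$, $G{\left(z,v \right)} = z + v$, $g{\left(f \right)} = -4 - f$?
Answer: $36$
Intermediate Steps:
$G{\left(z,v \right)} = v + z$
$X{\left(Z \right)} = -1 + 2 Z$ ($X{\left(Z \right)} = Z + \left(-1 + Z\right) = -1 + 2 Z$)
$\left(\left(X{\left(g{\left(6 \right)} \right)} - 5\right) 2 + O\right)^{2} = \left(\left(\left(-1 + 2 \left(-4 - 6\right)\right) - 5\right) 2 + 46\right)^{2} = \left(\left(\left(-1 + 2 \left(-10\right)\right) - 5\right) 2 + 46\right)^{2} = \left(\left(\left(-1 - 20\right) - 5\right) 2 + 46\right)^{2} = \left(\left(-21 - 5\right) 2 + 46\right)^{2} = \left(\left(-26\right) 2 + 46\right)^{2} = \left(-52 + 46\right)^{2} = \left(-6\right)^{2} = 36$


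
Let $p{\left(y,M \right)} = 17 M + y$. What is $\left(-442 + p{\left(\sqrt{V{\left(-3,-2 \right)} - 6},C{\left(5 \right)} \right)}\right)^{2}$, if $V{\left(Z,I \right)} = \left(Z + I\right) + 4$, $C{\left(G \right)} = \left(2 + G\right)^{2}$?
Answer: $\left(391 + i \sqrt{7}\right)^{2} \approx 1.5287 \cdot 10^{5} + 2069.0 i$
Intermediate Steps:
$V{\left(Z,I \right)} = 4 + I + Z$ ($V{\left(Z,I \right)} = \left(I + Z\right) + 4 = 4 + I + Z$)
$p{\left(y,M \right)} = y + 17 M$
$\left(-442 + p{\left(\sqrt{V{\left(-3,-2 \right)} - 6},C{\left(5 \right)} \right)}\right)^{2} = \left(-442 + \left(\sqrt{\left(4 - 2 - 3\right) - 6} + 17 \left(2 + 5\right)^{2}\right)\right)^{2} = \left(-442 + \left(\sqrt{-1 - 6} + 17 \cdot 7^{2}\right)\right)^{2} = \left(-442 + \left(\sqrt{-7} + 17 \cdot 49\right)\right)^{2} = \left(-442 + \left(i \sqrt{7} + 833\right)\right)^{2} = \left(-442 + \left(833 + i \sqrt{7}\right)\right)^{2} = \left(391 + i \sqrt{7}\right)^{2}$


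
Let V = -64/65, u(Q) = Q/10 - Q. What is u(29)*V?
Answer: 8352/325 ≈ 25.698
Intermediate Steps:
u(Q) = -9*Q/10 (u(Q) = Q*(⅒) - Q = Q/10 - Q = -9*Q/10)
V = -64/65 (V = -64*1/65 = -64/65 ≈ -0.98462)
u(29)*V = -9/10*29*(-64/65) = -261/10*(-64/65) = 8352/325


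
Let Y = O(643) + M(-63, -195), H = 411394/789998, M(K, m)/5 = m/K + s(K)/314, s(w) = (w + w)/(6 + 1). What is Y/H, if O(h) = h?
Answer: 857167974949/678183009 ≈ 1263.9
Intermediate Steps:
s(w) = 2*w/7 (s(w) = (2*w)/7 = (2*w)*(⅐) = 2*w/7)
M(K, m) = 5*K/1099 + 5*m/K (M(K, m) = 5*(m/K + (2*K/7)/314) = 5*(m/K + (2*K/7)*(1/314)) = 5*(m/K + K/1099) = 5*(K/1099 + m/K) = 5*K/1099 + 5*m/K)
H = 205697/394999 (H = 411394*(1/789998) = 205697/394999 ≈ 0.52075)
Y = 2170051/3297 (Y = 643 + ((5/1099)*(-63) + 5*(-195)/(-63)) = 643 + (-45/157 + 5*(-195)*(-1/63)) = 643 + (-45/157 + 325/21) = 643 + 50080/3297 = 2170051/3297 ≈ 658.19)
Y/H = 2170051/(3297*(205697/394999)) = (2170051/3297)*(394999/205697) = 857167974949/678183009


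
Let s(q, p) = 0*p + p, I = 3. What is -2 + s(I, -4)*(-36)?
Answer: 142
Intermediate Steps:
s(q, p) = p (s(q, p) = 0 + p = p)
-2 + s(I, -4)*(-36) = -2 - 4*(-36) = -2 + 144 = 142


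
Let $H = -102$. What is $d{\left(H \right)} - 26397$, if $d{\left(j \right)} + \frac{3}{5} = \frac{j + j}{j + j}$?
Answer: $- \frac{131983}{5} \approx -26397.0$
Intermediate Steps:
$d{\left(j \right)} = \frac{2}{5}$ ($d{\left(j \right)} = - \frac{3}{5} + \frac{j + j}{j + j} = - \frac{3}{5} + \frac{2 j}{2 j} = - \frac{3}{5} + 2 j \frac{1}{2 j} = - \frac{3}{5} + 1 = \frac{2}{5}$)
$d{\left(H \right)} - 26397 = \frac{2}{5} - 26397 = - \frac{131983}{5}$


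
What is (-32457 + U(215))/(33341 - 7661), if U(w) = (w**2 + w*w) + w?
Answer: 3763/1605 ≈ 2.3445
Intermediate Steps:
U(w) = w + 2*w**2 (U(w) = (w**2 + w**2) + w = 2*w**2 + w = w + 2*w**2)
(-32457 + U(215))/(33341 - 7661) = (-32457 + 215*(1 + 2*215))/(33341 - 7661) = (-32457 + 215*(1 + 430))/25680 = (-32457 + 215*431)*(1/25680) = (-32457 + 92665)*(1/25680) = 60208*(1/25680) = 3763/1605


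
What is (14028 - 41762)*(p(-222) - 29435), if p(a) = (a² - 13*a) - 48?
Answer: -629201258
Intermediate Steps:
p(a) = -48 + a² - 13*a
(14028 - 41762)*(p(-222) - 29435) = (14028 - 41762)*((-48 + (-222)² - 13*(-222)) - 29435) = -27734*((-48 + 49284 + 2886) - 29435) = -27734*(52122 - 29435) = -27734*22687 = -629201258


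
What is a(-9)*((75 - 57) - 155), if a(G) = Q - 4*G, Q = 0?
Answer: -4932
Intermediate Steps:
a(G) = -4*G (a(G) = 0 - 4*G = -4*G)
a(-9)*((75 - 57) - 155) = (-4*(-9))*((75 - 57) - 155) = 36*(18 - 155) = 36*(-137) = -4932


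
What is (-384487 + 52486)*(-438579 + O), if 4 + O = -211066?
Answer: 215684117649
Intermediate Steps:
O = -211070 (O = -4 - 211066 = -211070)
(-384487 + 52486)*(-438579 + O) = (-384487 + 52486)*(-438579 - 211070) = -332001*(-649649) = 215684117649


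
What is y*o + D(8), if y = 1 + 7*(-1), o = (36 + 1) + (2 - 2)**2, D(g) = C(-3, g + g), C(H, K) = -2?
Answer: -224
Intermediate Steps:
D(g) = -2
o = 37 (o = 37 + 0**2 = 37 + 0 = 37)
y = -6 (y = 1 - 7 = -6)
y*o + D(8) = -6*37 - 2 = -222 - 2 = -224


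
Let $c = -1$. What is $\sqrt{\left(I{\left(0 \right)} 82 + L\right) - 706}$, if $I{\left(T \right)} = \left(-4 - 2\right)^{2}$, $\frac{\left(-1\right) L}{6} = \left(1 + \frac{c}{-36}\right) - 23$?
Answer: $\frac{\sqrt{85602}}{6} \approx 48.763$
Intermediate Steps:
$L = \frac{791}{6}$ ($L = - 6 \left(\left(1 - \frac{1}{-36}\right) - 23\right) = - 6 \left(\left(1 - - \frac{1}{36}\right) - 23\right) = - 6 \left(\left(1 + \frac{1}{36}\right) - 23\right) = - 6 \left(\frac{37}{36} - 23\right) = \left(-6\right) \left(- \frac{791}{36}\right) = \frac{791}{6} \approx 131.83$)
$I{\left(T \right)} = 36$ ($I{\left(T \right)} = \left(-6\right)^{2} = 36$)
$\sqrt{\left(I{\left(0 \right)} 82 + L\right) - 706} = \sqrt{\left(36 \cdot 82 + \frac{791}{6}\right) - 706} = \sqrt{\left(2952 + \frac{791}{6}\right) - 706} = \sqrt{\frac{18503}{6} - 706} = \sqrt{\frac{14267}{6}} = \frac{\sqrt{85602}}{6}$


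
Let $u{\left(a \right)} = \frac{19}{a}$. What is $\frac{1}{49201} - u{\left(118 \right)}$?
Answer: $- \frac{934701}{5805718} \approx -0.161$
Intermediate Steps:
$\frac{1}{49201} - u{\left(118 \right)} = \frac{1}{49201} - \frac{19}{118} = - \frac{934701}{5805718}$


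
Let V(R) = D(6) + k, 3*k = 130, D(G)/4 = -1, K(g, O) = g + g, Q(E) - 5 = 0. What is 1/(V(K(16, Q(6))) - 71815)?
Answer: -3/215327 ≈ -1.3932e-5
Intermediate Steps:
Q(E) = 5 (Q(E) = 5 + 0 = 5)
K(g, O) = 2*g
D(G) = -4 (D(G) = 4*(-1) = -4)
k = 130/3 (k = (⅓)*130 = 130/3 ≈ 43.333)
V(R) = 118/3 (V(R) = -4 + 130/3 = 118/3)
1/(V(K(16, Q(6))) - 71815) = 1/(118/3 - 71815) = 1/(-215327/3) = -3/215327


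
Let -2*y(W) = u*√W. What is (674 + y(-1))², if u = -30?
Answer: 454051 + 20220*I ≈ 4.5405e+5 + 20220.0*I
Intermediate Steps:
y(W) = 15*√W (y(W) = -(-15)*√W = 15*√W)
(674 + y(-1))² = (674 + 15*√(-1))² = (674 + 15*I)²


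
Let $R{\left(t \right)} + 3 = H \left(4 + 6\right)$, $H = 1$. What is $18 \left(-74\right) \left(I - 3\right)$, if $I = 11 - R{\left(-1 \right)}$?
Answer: $-1332$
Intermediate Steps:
$R{\left(t \right)} = 7$ ($R{\left(t \right)} = -3 + 1 \left(4 + 6\right) = -3 + 1 \cdot 10 = -3 + 10 = 7$)
$I = 4$ ($I = 11 - 7 = 4$)
$18 \left(-74\right) \left(I - 3\right) = 18 \left(-74\right) \left(4 - 3\right) = - 1332 \left(4 - 3\right) = \left(-1332\right) 1 = -1332$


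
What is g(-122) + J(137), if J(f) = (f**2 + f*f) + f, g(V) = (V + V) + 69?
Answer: 37500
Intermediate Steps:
g(V) = 69 + 2*V (g(V) = 2*V + 69 = 69 + 2*V)
J(f) = f + 2*f**2 (J(f) = (f**2 + f**2) + f = 2*f**2 + f = f + 2*f**2)
g(-122) + J(137) = (69 + 2*(-122)) + 137*(1 + 2*137) = (69 - 244) + 137*(1 + 274) = -175 + 137*275 = -175 + 37675 = 37500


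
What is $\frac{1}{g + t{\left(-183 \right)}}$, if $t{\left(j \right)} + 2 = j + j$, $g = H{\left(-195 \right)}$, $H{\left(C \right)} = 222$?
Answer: $- \frac{1}{146} \approx -0.0068493$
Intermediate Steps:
$g = 222$
$t{\left(j \right)} = -2 + 2 j$ ($t{\left(j \right)} = -2 + \left(j + j\right) = -2 + 2 j$)
$\frac{1}{g + t{\left(-183 \right)}} = \frac{1}{222 + \left(-2 + 2 \left(-183\right)\right)} = \frac{1}{222 - 368} = \frac{1}{-146} = - \frac{1}{146}$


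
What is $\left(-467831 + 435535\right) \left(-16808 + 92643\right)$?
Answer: $-2449167160$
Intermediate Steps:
$\left(-467831 + 435535\right) \left(-16808 + 92643\right) = \left(-32296\right) 75835 = -2449167160$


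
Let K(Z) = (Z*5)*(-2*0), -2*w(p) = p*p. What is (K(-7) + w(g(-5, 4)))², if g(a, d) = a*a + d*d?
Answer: 2825761/4 ≈ 7.0644e+5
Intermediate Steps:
g(a, d) = a² + d²
w(p) = -p²/2 (w(p) = -p*p/2 = -p²/2)
K(Z) = 0 (K(Z) = (5*Z)*0 = 0)
(K(-7) + w(g(-5, 4)))² = (0 - ((-5)² + 4²)²/2)² = (0 - (25 + 16)²/2)² = (0 - ½*41²)² = (0 - ½*1681)² = (0 - 1681/2)² = (-1681/2)² = 2825761/4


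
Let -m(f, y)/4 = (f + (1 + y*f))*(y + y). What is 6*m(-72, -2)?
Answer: 7008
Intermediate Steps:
m(f, y) = -8*y*(1 + f + f*y) (m(f, y) = -4*(f + (1 + y*f))*(y + y) = -4*(f + (1 + f*y))*2*y = -4*(1 + f + f*y)*2*y = -8*y*(1 + f + f*y))
6*m(-72, -2) = 6*(-8*(-2)*(1 - 72 - 72*(-2))) = 6*(-8*(-2)*(1 - 72 + 144)) = 6*(-8*(-2)*73) = 6*1168 = 7008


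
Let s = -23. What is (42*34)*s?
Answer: -32844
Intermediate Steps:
(42*34)*s = (42*34)*(-23) = 1428*(-23) = -32844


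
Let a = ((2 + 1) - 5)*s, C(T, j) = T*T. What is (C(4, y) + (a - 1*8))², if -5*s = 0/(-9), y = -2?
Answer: 64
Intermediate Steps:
C(T, j) = T²
s = 0 (s = -0/(-9) = -0*(-1)/9 = -⅕*0 = 0)
a = 0 (a = ((2 + 1) - 5)*0 = (3 - 5)*0 = -2*0 = 0)
(C(4, y) + (a - 1*8))² = (4² + (0 - 1*8))² = (16 + (0 - 8))² = (16 - 8)² = 8² = 64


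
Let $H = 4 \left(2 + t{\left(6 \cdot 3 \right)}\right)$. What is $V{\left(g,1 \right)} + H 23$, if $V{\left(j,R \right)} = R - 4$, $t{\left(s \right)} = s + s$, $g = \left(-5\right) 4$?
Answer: $3493$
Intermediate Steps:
$g = -20$
$t{\left(s \right)} = 2 s$
$V{\left(j,R \right)} = -4 + R$
$H = 152$ ($H = 4 \left(2 + 2 \cdot 6 \cdot 3\right) = 4 \left(2 + 2 \cdot 18\right) = 4 \left(2 + 36\right) = 4 \cdot 38 = 152$)
$V{\left(g,1 \right)} + H 23 = \left(-4 + 1\right) + 152 \cdot 23 = -3 + 3496 = 3493$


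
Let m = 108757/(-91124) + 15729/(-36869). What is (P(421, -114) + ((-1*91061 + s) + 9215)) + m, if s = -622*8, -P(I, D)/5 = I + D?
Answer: -3855248115573/43631828 ≈ -88359.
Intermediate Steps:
P(I, D) = -5*D - 5*I (P(I, D) = -5*(I + D) = -5*(D + I) = -5*D - 5*I)
s = -4976
m = -70688977/43631828 (m = 108757*(-1/91124) + 15729*(-1/36869) = -9887/8284 - 2247/5267 = -70688977/43631828 ≈ -1.6201)
(P(421, -114) + ((-1*91061 + s) + 9215)) + m = ((-5*(-114) - 5*421) + ((-1*91061 - 4976) + 9215)) - 70688977/43631828 = ((570 - 2105) + ((-91061 - 4976) + 9215)) - 70688977/43631828 = (-1535 + (-96037 + 9215)) - 70688977/43631828 = (-1535 - 86822) - 70688977/43631828 = -88357 - 70688977/43631828 = -3855248115573/43631828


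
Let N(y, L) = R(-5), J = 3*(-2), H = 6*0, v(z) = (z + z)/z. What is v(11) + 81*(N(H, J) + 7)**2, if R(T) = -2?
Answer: 2027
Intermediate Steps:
v(z) = 2 (v(z) = (2*z)/z = 2)
H = 0
J = -6
N(y, L) = -2
v(11) + 81*(N(H, J) + 7)**2 = 2 + 81*(-2 + 7)**2 = 2 + 81*5**2 = 2 + 81*25 = 2 + 2025 = 2027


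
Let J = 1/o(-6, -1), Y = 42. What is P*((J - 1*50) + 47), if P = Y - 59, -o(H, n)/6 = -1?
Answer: 289/6 ≈ 48.167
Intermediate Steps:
o(H, n) = 6 (o(H, n) = -6*(-1) = 6)
P = -17 (P = 42 - 59 = -17)
J = 1/6 ≈ 0.16667
P*((J - 1*50) + 47) = -17*((1/6 - 1*50) + 47) = -17*((1/6 - 50) + 47) = -17*(-299/6 + 47) = -17*(-17/6) = 289/6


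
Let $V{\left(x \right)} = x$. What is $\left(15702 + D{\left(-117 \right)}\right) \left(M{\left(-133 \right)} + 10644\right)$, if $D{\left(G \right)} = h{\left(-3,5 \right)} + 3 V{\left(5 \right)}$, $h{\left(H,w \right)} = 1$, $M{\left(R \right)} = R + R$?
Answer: $163121404$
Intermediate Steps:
$M{\left(R \right)} = 2 R$
$D{\left(G \right)} = 16$ ($D{\left(G \right)} = 1 + 3 \cdot 5 = 1 + 15 = 16$)
$\left(15702 + D{\left(-117 \right)}\right) \left(M{\left(-133 \right)} + 10644\right) = \left(15702 + 16\right) \left(2 \left(-133\right) + 10644\right) = 15718 \left(-266 + 10644\right) = 15718 \cdot 10378 = 163121404$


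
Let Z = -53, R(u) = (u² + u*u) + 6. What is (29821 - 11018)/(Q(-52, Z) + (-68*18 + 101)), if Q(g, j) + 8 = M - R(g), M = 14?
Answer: -18803/6531 ≈ -2.8790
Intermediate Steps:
R(u) = 6 + 2*u² (R(u) = (u² + u²) + 6 = 2*u² + 6 = 6 + 2*u²)
Q(g, j) = -2*g² (Q(g, j) = -8 + (14 - (6 + 2*g²)) = -8 + (14 + (-6 - 2*g²)) = -8 + (8 - 2*g²) = -2*g²)
(29821 - 11018)/(Q(-52, Z) + (-68*18 + 101)) = (29821 - 11018)/(-2*(-52)² + (-68*18 + 101)) = 18803/(-2*2704 + (-1224 + 101)) = 18803/(-5408 - 1123) = 18803/(-6531) = 18803*(-1/6531) = -18803/6531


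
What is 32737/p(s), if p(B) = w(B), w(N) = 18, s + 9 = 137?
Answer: 32737/18 ≈ 1818.7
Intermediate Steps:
s = 128 (s = -9 + 137 = 128)
p(B) = 18
32737/p(s) = 32737/18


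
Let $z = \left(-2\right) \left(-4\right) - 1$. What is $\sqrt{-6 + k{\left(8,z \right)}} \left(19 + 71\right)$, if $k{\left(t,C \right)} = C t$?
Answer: $450 \sqrt{2} \approx 636.4$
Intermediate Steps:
$z = 7$ ($z = 8 - 1 = 7$)
$\sqrt{-6 + k{\left(8,z \right)}} \left(19 + 71\right) = \sqrt{-6 + 7 \cdot 8} \left(19 + 71\right) = \sqrt{-6 + 56} \cdot 90 = \sqrt{50} \cdot 90 = 5 \sqrt{2} \cdot 90 = 450 \sqrt{2}$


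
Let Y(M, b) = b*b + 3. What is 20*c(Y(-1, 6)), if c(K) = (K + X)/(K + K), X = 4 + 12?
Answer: 550/39 ≈ 14.103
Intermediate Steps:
X = 16
Y(M, b) = 3 + b² (Y(M, b) = b² + 3 = 3 + b²)
c(K) = (16 + K)/(2*K) (c(K) = (K + 16)/(K + K) = (16 + K)/((2*K)) = (16 + K)*(1/(2*K)) = (16 + K)/(2*K))
20*c(Y(-1, 6)) = 20*((16 + (3 + 6²))/(2*(3 + 6²))) = 20*((16 + (3 + 36))/(2*(3 + 36))) = 20*((½)*(16 + 39)/39) = 20*((½)*(1/39)*55) = 20*(55/78) = 550/39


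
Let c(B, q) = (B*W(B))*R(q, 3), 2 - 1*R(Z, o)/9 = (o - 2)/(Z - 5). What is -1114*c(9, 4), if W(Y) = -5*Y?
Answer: 12181590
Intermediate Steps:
R(Z, o) = 18 - 9*(-2 + o)/(-5 + Z) (R(Z, o) = 18 - 9*(o - 2)/(Z - 5) = 18 - 9*(-2 + o)/(-5 + Z))
c(B, q) = -45*B²*(-11 + 2*q)/(-5 + q) (c(B, q) = (B*(-5*B))*(9*(-8 - 1*3 + 2*q)/(-5 + q)) = (-5*B²)*(9*(-8 - 3 + 2*q)/(-5 + q)) = (-5*B²)*(9*(-11 + 2*q)/(-5 + q)) = -45*B²*(-11 + 2*q)/(-5 + q))
-1114*c(9, 4) = -1114*9²*(495 - 90*4)/(-5 + 4) = -90234*(495 - 360)/(-1) = -90234*(-1)*135 = -1114*(-10935) = 12181590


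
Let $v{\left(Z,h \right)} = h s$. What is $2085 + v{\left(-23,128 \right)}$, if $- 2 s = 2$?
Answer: $1957$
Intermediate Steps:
$s = -1$ ($s = \left(- \frac{1}{2}\right) 2 = -1$)
$v{\left(Z,h \right)} = - h$ ($v{\left(Z,h \right)} = h \left(-1\right) = - h$)
$2085 + v{\left(-23,128 \right)} = 2085 - 128 = 1957$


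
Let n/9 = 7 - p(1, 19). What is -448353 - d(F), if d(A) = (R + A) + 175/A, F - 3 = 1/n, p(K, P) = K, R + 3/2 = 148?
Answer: -1974114734/4401 ≈ -4.4856e+5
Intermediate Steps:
R = 293/2 (R = -3/2 + 148 = 293/2 ≈ 146.50)
n = 54 (n = 9*(7 - 1*1) = 9*(7 - 1) = 9*6 = 54)
F = 163/54 (F = 3 + 1/54 = 163/54 ≈ 3.0185)
d(A) = 293/2 + A + 175/A (d(A) = (293/2 + A) + 175/A = 293/2 + A + 175/A)
-448353 - d(F) = -448353 - (293/2 + 163/54 + 175/(163/54)) = -448353 - (293/2 + 163/54 + 175*(54/163)) = -448353 - (293/2 + 163/54 + 9450/163) = -448353 - 1*913181/4401 = -448353 - 913181/4401 = -1974114734/4401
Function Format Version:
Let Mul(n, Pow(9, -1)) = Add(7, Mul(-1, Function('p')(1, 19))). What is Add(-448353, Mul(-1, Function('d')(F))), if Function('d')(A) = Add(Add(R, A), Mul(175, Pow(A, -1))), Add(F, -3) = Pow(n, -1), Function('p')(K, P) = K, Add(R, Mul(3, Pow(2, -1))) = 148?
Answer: Rational(-1974114734, 4401) ≈ -4.4856e+5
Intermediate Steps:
R = Rational(293, 2) (R = Add(Rational(-3, 2), 148) = Rational(293, 2) ≈ 146.50)
n = 54 (n = Mul(9, Add(7, Mul(-1, 1))) = Mul(9, Add(7, -1)) = Mul(9, 6) = 54)
F = Rational(163, 54) (F = Add(3, Pow(54, -1)) = Add(3, Rational(1, 54)) = Rational(163, 54) ≈ 3.0185)
Function('d')(A) = Add(Rational(293, 2), A, Mul(175, Pow(A, -1))) (Function('d')(A) = Add(Add(Rational(293, 2), A), Mul(175, Pow(A, -1))) = Add(Rational(293, 2), A, Mul(175, Pow(A, -1))))
Add(-448353, Mul(-1, Function('d')(F))) = Add(-448353, Mul(-1, Add(Rational(293, 2), Rational(163, 54), Mul(175, Pow(Rational(163, 54), -1))))) = Add(-448353, Mul(-1, Add(Rational(293, 2), Rational(163, 54), Mul(175, Rational(54, 163))))) = Add(-448353, Mul(-1, Add(Rational(293, 2), Rational(163, 54), Rational(9450, 163)))) = Add(-448353, Mul(-1, Rational(913181, 4401))) = Add(-448353, Rational(-913181, 4401)) = Rational(-1974114734, 4401)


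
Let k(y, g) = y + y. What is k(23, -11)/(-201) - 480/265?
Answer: -21734/10653 ≈ -2.0402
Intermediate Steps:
k(y, g) = 2*y
k(23, -11)/(-201) - 480/265 = (2*23)/(-201) - 480/265 = 46*(-1/201) - 480*1/265 = -46/201 - 96/53 = -21734/10653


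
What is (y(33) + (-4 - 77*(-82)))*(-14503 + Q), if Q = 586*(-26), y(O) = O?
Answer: -188634477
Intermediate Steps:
Q = -15236
(y(33) + (-4 - 77*(-82)))*(-14503 + Q) = (33 + (-4 - 77*(-82)))*(-14503 - 15236) = (33 + (-4 + 6314))*(-29739) = (33 + 6310)*(-29739) = 6343*(-29739) = -188634477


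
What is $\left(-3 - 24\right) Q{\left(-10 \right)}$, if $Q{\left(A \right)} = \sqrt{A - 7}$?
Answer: $- 27 i \sqrt{17} \approx - 111.32 i$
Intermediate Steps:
$Q{\left(A \right)} = \sqrt{-7 + A}$
$\left(-3 - 24\right) Q{\left(-10 \right)} = \left(-3 - 24\right) \sqrt{-7 - 10} = \left(-3 - 24\right) \sqrt{-17} = - 27 i \sqrt{17}$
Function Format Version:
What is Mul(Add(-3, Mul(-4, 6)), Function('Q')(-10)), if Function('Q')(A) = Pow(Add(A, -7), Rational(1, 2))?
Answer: Mul(-27, I, Pow(17, Rational(1, 2))) ≈ Mul(-111.32, I)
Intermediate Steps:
Function('Q')(A) = Pow(Add(-7, A), Rational(1, 2))
Mul(Add(-3, Mul(-4, 6)), Function('Q')(-10)) = Mul(Add(-3, Mul(-4, 6)), Pow(Add(-7, -10), Rational(1, 2))) = Mul(Add(-3, -24), Pow(-17, Rational(1, 2))) = Mul(-27, Mul(I, Pow(17, Rational(1, 2)))) = Mul(-27, I, Pow(17, Rational(1, 2)))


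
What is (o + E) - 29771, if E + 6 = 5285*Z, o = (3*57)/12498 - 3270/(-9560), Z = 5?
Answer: -6674290109/1991348 ≈ -3351.6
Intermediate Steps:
o = 708387/1991348 (o = 171*(1/12498) - 3270*(-1/9560) = 57/4166 + 327/956 = 708387/1991348 ≈ 0.35573)
E = 26419 (E = -6 + 5285*5 = -6 + 26425 = 26419)
(o + E) - 29771 = (708387/1991348 + 26419) - 29771 = 52610131199/1991348 - 29771 = -6674290109/1991348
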